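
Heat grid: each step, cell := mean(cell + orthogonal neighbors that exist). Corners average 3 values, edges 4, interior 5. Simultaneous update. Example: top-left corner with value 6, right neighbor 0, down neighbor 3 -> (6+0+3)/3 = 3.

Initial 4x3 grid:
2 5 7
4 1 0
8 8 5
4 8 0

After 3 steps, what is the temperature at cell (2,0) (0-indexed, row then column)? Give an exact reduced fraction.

Answer: 36931/7200

Derivation:
Step 1: cell (2,0) = 6
Step 2: cell (2,0) = 269/48
Step 3: cell (2,0) = 36931/7200
Full grid after step 3:
  4223/1080 54767/14400 2627/720
  31771/7200 1528/375 1547/400
  36931/7200 9661/2000 3757/900
  2447/432 3053/600 1001/216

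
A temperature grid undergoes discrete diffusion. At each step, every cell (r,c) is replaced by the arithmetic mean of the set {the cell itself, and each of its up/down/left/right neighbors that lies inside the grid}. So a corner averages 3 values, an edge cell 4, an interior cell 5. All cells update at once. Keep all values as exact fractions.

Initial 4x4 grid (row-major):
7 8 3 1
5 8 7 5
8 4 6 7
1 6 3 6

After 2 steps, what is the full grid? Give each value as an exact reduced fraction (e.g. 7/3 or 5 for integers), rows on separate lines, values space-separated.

Answer: 121/18 1459/240 401/80 17/4
737/120 321/50 547/100 99/20
229/40 131/25 577/100 163/30
13/3 403/80 1169/240 199/36

Derivation:
After step 1:
  20/3 13/2 19/4 3
  7 32/5 29/5 5
  9/2 32/5 27/5 6
  5 7/2 21/4 16/3
After step 2:
  121/18 1459/240 401/80 17/4
  737/120 321/50 547/100 99/20
  229/40 131/25 577/100 163/30
  13/3 403/80 1169/240 199/36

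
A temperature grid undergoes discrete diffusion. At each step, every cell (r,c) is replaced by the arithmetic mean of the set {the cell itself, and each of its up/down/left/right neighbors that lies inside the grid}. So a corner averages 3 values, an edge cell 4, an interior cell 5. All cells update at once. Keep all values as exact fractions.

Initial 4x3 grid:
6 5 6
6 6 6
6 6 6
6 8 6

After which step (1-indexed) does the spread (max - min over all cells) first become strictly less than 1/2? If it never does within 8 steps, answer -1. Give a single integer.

Answer: 5

Derivation:
Step 1: max=20/3, min=17/3, spread=1
Step 2: max=787/120, min=1373/240, spread=67/80
Step 3: max=6917/1080, min=12523/2160, spread=437/720
Step 4: max=2745643/432000, min=5042021/864000, spread=29951/57600
Step 5: max=24452813/3888000, min=45804211/7776000, spread=206761/518400
  -> spread < 1/2 first at step 5
Step 6: max=9739682323/1555200000, min=18397057421/3110400000, spread=14430763/41472000
Step 7: max=581166752657/93312000000, min=1109888214439/186624000000, spread=139854109/497664000
Step 8: max=34748214917563/5598720000000, min=66828476000501/11197440000000, spread=7114543559/29859840000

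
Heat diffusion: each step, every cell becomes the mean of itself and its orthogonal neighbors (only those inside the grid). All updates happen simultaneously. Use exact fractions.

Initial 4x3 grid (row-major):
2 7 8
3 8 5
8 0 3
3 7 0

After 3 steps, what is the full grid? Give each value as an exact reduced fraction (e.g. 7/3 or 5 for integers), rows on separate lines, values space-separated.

Answer: 893/180 80321/14400 11881/2160
11971/2400 3533/750 4661/900
3377/800 26879/6000 13609/3600
3179/720 25973/7200 3961/1080

Derivation:
After step 1:
  4 25/4 20/3
  21/4 23/5 6
  7/2 26/5 2
  6 5/2 10/3
After step 2:
  31/6 1291/240 227/36
  347/80 273/50 289/60
  399/80 89/25 62/15
  4 511/120 47/18
After step 3:
  893/180 80321/14400 11881/2160
  11971/2400 3533/750 4661/900
  3377/800 26879/6000 13609/3600
  3179/720 25973/7200 3961/1080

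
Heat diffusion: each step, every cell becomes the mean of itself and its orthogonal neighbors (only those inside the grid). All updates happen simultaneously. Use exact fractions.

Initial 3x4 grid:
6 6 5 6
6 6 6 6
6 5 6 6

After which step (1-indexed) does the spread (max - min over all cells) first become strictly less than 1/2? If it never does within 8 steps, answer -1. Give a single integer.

Step 1: max=6, min=17/3, spread=1/3
  -> spread < 1/2 first at step 1
Step 2: max=71/12, min=689/120, spread=7/40
Step 3: max=2113/360, min=20873/3600, spread=257/3600
Step 4: max=7019/1200, min=313783/54000, spread=259/6750
Step 5: max=59101/10125, min=9427261/1620000, spread=3211/180000
Step 6: max=56684119/9720000, min=70745803/12150000, spread=437383/48600000
Step 7: max=1133122957/194400000, min=16984160933/2916000000, spread=6341711/1458000000
Step 8: max=203914094789/34992000000, min=509596574561/87480000000, spread=125774941/58320000000

Answer: 1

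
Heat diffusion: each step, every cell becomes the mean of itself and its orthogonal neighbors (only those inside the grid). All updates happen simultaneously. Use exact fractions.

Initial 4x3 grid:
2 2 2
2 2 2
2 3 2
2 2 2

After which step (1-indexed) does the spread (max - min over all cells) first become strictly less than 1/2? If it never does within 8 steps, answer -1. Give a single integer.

Step 1: max=9/4, min=2, spread=1/4
  -> spread < 1/2 first at step 1
Step 2: max=223/100, min=2, spread=23/100
Step 3: max=10411/4800, min=813/400, spread=131/960
Step 4: max=92951/43200, min=14791/7200, spread=841/8640
Step 5: max=37102051/17280000, min=2973373/1440000, spread=56863/691200
Step 6: max=332574341/155520000, min=26909543/12960000, spread=386393/6220800
Step 7: max=132809723131/62208000000, min=10788358813/5184000000, spread=26795339/497664000
Step 8: max=7948775714129/3732480000000, min=649166149667/311040000000, spread=254051069/5971968000

Answer: 1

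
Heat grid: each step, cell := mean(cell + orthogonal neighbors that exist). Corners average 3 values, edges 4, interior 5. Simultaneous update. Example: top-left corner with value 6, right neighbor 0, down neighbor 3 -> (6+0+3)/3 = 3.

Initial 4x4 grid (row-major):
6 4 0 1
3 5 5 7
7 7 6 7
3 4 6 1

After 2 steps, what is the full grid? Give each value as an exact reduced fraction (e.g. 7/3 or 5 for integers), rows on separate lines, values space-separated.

After step 1:
  13/3 15/4 5/2 8/3
  21/4 24/5 23/5 5
  5 29/5 31/5 21/4
  14/3 5 17/4 14/3
After step 2:
  40/9 923/240 811/240 61/18
  1163/240 121/25 231/50 1051/240
  1243/240 134/25 261/50 1267/240
  44/9 1183/240 1207/240 85/18

Answer: 40/9 923/240 811/240 61/18
1163/240 121/25 231/50 1051/240
1243/240 134/25 261/50 1267/240
44/9 1183/240 1207/240 85/18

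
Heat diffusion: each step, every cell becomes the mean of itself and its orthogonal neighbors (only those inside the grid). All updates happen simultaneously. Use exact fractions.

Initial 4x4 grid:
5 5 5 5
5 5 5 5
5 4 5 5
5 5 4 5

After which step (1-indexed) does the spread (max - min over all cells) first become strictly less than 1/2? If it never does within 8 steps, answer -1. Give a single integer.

Step 1: max=5, min=9/2, spread=1/2
Step 2: max=5, min=1111/240, spread=89/240
  -> spread < 1/2 first at step 2
Step 3: max=5, min=11299/2400, spread=701/2400
Step 4: max=19851/4000, min=205031/43200, spread=46799/216000
Step 5: max=267329/54000, min=10303303/2160000, spread=389857/2160000
Step 6: max=266273/54000, min=931040041/194400000, spread=27542759/194400000
Step 7: max=23909989/4860000, min=9330828799/1944000000, spread=77722267/648000000
Step 8: max=23858729029/4860000000, min=280597622899/58320000000, spread=5707125449/58320000000

Answer: 2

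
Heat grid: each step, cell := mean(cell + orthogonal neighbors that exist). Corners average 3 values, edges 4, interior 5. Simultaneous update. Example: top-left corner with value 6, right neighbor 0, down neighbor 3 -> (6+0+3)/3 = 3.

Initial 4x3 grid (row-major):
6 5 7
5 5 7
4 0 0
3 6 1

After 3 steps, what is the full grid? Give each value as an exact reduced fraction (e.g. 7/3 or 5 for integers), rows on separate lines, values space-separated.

Answer: 10979/2160 75623/14400 5557/1080
16387/3600 13091/3000 31649/7200
817/225 20947/6000 22769/7200
731/216 20839/7200 1201/432

Derivation:
After step 1:
  16/3 23/4 19/3
  5 22/5 19/4
  3 3 2
  13/3 5/2 7/3
After step 2:
  193/36 1309/240 101/18
  133/30 229/50 1049/240
  23/6 149/50 145/48
  59/18 73/24 41/18
After step 3:
  10979/2160 75623/14400 5557/1080
  16387/3600 13091/3000 31649/7200
  817/225 20947/6000 22769/7200
  731/216 20839/7200 1201/432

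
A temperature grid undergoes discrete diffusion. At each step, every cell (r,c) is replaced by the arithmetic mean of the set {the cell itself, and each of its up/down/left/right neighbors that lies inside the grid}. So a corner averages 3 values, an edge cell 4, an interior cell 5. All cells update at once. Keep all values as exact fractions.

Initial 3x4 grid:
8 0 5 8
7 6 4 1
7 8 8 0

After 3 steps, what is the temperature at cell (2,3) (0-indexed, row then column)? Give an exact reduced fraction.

Answer: 1523/360

Derivation:
Step 1: cell (2,3) = 3
Step 2: cell (2,3) = 15/4
Step 3: cell (2,3) = 1523/360
Full grid after step 3:
  197/36 2071/400 8047/1800 9073/2160
  22159/3600 32639/6000 14267/3000 58301/14400
  2797/432 43403/7200 11621/2400 1523/360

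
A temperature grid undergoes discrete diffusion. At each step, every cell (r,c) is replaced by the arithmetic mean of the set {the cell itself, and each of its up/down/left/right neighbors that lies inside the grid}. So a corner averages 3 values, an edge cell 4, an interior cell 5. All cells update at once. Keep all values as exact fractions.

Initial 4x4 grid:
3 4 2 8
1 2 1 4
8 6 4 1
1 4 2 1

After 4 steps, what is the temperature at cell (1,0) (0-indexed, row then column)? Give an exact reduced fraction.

Answer: 90521/27000

Derivation:
Step 1: cell (1,0) = 7/2
Step 2: cell (1,0) = 389/120
Step 3: cell (1,0) = 1537/450
Step 4: cell (1,0) = 90521/27000
Full grid after step 4:
  52153/16200 173407/54000 180499/54000 109931/32400
  90521/27000 149707/45000 288569/90000 346523/108000
  98671/27000 303823/90000 139097/45000 307459/108000
  119437/32400 373459/108000 315979/108000 43763/16200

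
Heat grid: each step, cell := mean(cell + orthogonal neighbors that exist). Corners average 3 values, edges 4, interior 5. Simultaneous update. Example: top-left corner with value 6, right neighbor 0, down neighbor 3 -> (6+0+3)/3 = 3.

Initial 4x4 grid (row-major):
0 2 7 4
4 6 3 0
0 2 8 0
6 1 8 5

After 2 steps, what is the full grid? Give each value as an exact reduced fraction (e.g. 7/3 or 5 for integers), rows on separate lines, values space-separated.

Answer: 11/4 263/80 973/240 113/36
109/40 357/100 363/100 101/30
337/120 73/20 423/100 203/60
115/36 929/240 1097/240 157/36

Derivation:
After step 1:
  2 15/4 4 11/3
  5/2 17/5 24/5 7/4
  3 17/5 21/5 13/4
  7/3 17/4 11/2 13/3
After step 2:
  11/4 263/80 973/240 113/36
  109/40 357/100 363/100 101/30
  337/120 73/20 423/100 203/60
  115/36 929/240 1097/240 157/36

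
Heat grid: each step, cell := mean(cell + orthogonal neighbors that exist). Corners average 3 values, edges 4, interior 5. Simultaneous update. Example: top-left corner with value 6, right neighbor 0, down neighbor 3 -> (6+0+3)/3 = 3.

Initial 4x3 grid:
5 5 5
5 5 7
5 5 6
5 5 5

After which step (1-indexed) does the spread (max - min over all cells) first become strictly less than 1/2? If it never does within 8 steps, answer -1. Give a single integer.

Answer: 3

Derivation:
Step 1: max=23/4, min=5, spread=3/4
Step 2: max=677/120, min=5, spread=77/120
Step 3: max=19703/3600, min=911/180, spread=1483/3600
  -> spread < 1/2 first at step 3
Step 4: max=585581/108000, min=27643/5400, spread=10907/36000
Step 5: max=5217461/972000, min=556439/108000, spread=20951/97200
Step 6: max=519074039/97200000, min=50371909/9720000, spread=15354949/97200000
Step 7: max=2327129467/437400000, min=3033212431/583200000, spread=8355223/69984000
Step 8: max=278456606881/52488000000, min=20281404931/3888000000, spread=14904449/167961600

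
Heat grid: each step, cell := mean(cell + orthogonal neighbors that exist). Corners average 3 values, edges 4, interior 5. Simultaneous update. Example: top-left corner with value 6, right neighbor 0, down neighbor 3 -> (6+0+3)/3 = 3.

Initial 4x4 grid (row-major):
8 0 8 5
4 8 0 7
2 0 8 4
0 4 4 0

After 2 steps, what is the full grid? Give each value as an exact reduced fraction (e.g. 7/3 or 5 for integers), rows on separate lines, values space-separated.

Answer: 31/6 313/80 1327/240 167/36
67/20 49/10 381/100 1297/240
67/20 27/10 451/100 877/240
11/6 31/10 89/30 137/36

Derivation:
After step 1:
  4 6 13/4 20/3
  11/2 12/5 31/5 4
  3/2 22/5 16/5 19/4
  2 2 4 8/3
After step 2:
  31/6 313/80 1327/240 167/36
  67/20 49/10 381/100 1297/240
  67/20 27/10 451/100 877/240
  11/6 31/10 89/30 137/36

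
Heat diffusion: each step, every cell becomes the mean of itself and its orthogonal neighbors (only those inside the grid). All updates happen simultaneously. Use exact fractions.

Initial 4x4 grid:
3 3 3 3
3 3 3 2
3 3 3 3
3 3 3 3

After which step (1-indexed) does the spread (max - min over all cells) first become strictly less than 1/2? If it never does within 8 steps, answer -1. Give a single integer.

Answer: 1

Derivation:
Step 1: max=3, min=8/3, spread=1/3
  -> spread < 1/2 first at step 1
Step 2: max=3, min=329/120, spread=31/120
Step 3: max=3, min=3029/1080, spread=211/1080
Step 4: max=3, min=307157/108000, spread=16843/108000
Step 5: max=26921/9000, min=2777357/972000, spread=130111/972000
Step 6: max=1612841/540000, min=83837633/29160000, spread=3255781/29160000
Step 7: max=1608893/540000, min=2524046309/874800000, spread=82360351/874800000
Step 8: max=289093559/97200000, min=75980683109/26244000000, spread=2074577821/26244000000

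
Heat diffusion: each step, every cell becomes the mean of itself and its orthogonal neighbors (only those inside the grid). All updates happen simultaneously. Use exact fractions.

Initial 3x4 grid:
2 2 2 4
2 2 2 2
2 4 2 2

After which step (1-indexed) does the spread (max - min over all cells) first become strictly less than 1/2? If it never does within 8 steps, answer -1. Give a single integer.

Answer: 3

Derivation:
Step 1: max=8/3, min=2, spread=2/3
Step 2: max=23/9, min=2, spread=5/9
Step 3: max=1291/540, min=779/360, spread=49/216
  -> spread < 1/2 first at step 3
Step 4: max=154069/64800, min=23569/10800, spread=2531/12960
Step 5: max=60953089/25920000, min=241391/108000, spread=3019249/25920000
Step 6: max=60716711/25920000, min=21839051/9720000, spread=297509/3110400
Step 7: max=217780799209/93312000000, min=330285521/145800000, spread=6398065769/93312000000
Step 8: max=652609464773/279936000000, min=13253378951/5832000000, spread=131578201/2239488000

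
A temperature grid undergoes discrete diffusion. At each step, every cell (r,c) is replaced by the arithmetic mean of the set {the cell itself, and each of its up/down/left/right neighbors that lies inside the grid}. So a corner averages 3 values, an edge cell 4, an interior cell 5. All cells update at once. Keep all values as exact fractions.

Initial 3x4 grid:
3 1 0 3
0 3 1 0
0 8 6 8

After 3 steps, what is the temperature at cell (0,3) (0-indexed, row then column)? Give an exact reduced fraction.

Answer: 71/36

Derivation:
Step 1: cell (0,3) = 1
Step 2: cell (0,3) = 7/4
Step 3: cell (0,3) = 71/36
Full grid after step 3:
  1903/1080 6463/3600 2371/1200 71/36
  5267/2400 2583/1000 2051/750 2657/900
  3113/1080 743/225 6919/1800 407/108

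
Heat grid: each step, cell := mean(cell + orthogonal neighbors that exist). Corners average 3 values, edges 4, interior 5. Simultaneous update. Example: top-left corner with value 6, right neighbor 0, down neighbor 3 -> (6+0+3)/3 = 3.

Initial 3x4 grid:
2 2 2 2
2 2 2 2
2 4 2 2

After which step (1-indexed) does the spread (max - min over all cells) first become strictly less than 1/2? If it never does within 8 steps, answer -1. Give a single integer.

Answer: 3

Derivation:
Step 1: max=8/3, min=2, spread=2/3
Step 2: max=151/60, min=2, spread=31/60
Step 3: max=1291/540, min=2, spread=211/540
  -> spread < 1/2 first at step 3
Step 4: max=124897/54000, min=1847/900, spread=14077/54000
Step 5: max=1112407/486000, min=111683/54000, spread=5363/24300
Step 6: max=32900809/14580000, min=62869/30000, spread=93859/583200
Step 7: max=1959874481/874800000, min=102536467/48600000, spread=4568723/34992000
Step 8: max=116756435629/52488000000, min=3097618889/1458000000, spread=8387449/83980800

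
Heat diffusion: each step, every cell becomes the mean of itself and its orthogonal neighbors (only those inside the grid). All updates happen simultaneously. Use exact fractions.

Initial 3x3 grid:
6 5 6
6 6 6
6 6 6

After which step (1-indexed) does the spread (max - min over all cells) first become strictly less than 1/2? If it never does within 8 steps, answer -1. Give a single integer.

Step 1: max=6, min=17/3, spread=1/3
  -> spread < 1/2 first at step 1
Step 2: max=6, min=1373/240, spread=67/240
Step 3: max=1193/200, min=12523/2160, spread=1807/10800
Step 4: max=32039/5400, min=5026037/864000, spread=33401/288000
Step 5: max=3196609/540000, min=45426067/7776000, spread=3025513/38880000
Step 6: max=170044051/28800000, min=18197473133/3110400000, spread=53531/995328
Step 7: max=45864883949/7776000000, min=1093711074151/186624000000, spread=450953/11943936
Step 8: max=5497711389481/933120000000, min=65675736439397/11197440000000, spread=3799043/143327232

Answer: 1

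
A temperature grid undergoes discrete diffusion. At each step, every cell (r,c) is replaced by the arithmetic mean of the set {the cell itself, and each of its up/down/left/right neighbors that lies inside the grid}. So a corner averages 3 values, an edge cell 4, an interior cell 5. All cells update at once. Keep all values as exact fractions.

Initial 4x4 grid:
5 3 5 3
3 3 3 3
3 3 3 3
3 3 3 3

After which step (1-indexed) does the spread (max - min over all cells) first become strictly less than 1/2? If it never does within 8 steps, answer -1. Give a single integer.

Step 1: max=4, min=3, spread=1
Step 2: max=67/18, min=3, spread=13/18
Step 3: max=12857/3600, min=3, spread=2057/3600
Step 4: max=7067/2025, min=1509/500, spread=19111/40500
  -> spread < 1/2 first at step 4
Step 5: max=11105669/3240000, min=10283/3375, spread=1233989/3240000
Step 6: max=24722321/7290000, min=3313981/1080000, spread=9411797/29160000
Step 7: max=146837131/43740000, min=601099/194400, spread=362183/1366875
Step 8: max=21882563093/6561000000, min=15117029863/4860000000, spread=29491455559/131220000000

Answer: 4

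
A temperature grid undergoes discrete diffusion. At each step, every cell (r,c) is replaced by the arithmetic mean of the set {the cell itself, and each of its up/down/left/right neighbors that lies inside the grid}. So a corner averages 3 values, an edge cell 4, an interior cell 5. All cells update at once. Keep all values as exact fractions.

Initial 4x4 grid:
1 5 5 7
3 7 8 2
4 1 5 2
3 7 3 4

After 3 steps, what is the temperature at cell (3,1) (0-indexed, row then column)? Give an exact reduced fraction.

Answer: 28369/7200

Derivation:
Step 1: cell (3,1) = 7/2
Step 2: cell (3,1) = 1063/240
Step 3: cell (3,1) = 28369/7200
Full grid after step 3:
  319/80 2189/480 7223/1440 10759/2160
  479/120 8717/2000 1141/240 3319/720
  6811/1800 25681/6000 8317/2000 977/240
  8683/2160 28369/7200 1951/480 2671/720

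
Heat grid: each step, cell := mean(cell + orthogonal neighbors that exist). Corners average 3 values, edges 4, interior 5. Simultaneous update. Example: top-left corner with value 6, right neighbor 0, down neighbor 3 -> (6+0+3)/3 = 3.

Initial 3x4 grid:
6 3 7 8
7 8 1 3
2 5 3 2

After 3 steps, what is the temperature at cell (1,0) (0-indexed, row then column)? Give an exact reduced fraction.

Answer: 25073/4800

Derivation:
Step 1: cell (1,0) = 23/4
Step 2: cell (1,0) = 411/80
Step 3: cell (1,0) = 25073/4800
Full grid after step 3:
  5779/1080 38327/7200 11579/2400 3403/720
  25073/4800 9467/2000 13283/3000 28627/7200
  643/135 32077/7200 26587/7200 7699/2160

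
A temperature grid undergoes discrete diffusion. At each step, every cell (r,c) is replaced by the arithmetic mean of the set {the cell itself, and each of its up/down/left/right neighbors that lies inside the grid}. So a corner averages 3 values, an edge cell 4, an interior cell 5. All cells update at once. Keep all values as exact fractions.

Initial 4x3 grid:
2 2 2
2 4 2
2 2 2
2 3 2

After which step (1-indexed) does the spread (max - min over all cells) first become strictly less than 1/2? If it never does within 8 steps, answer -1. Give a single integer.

Step 1: max=13/5, min=2, spread=3/5
Step 2: max=5/2, min=79/36, spread=11/36
  -> spread < 1/2 first at step 2
Step 3: max=2843/1200, min=6493/2880, spread=1651/14400
Step 4: max=5621/2400, min=58943/25920, spread=8819/129600
Step 5: max=25043/10800, min=4740161/2073600, spread=13619/414720
Step 6: max=19995209/8640000, min=42807031/18662400, spread=9565511/466560000
Step 7: max=2874908779/1244160000, min=17144863049/7464960000, spread=836717/59719680
Step 8: max=25851850589/11197440000, min=154483913359/67184640000, spread=25087607/2687385600

Answer: 2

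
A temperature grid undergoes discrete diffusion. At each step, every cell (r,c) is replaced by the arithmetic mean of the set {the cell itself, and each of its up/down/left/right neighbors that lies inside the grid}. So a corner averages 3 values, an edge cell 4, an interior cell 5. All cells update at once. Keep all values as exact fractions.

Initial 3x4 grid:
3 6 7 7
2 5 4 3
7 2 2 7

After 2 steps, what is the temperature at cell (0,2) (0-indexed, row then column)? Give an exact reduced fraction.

Step 1: cell (0,2) = 6
Step 2: cell (0,2) = 1267/240
Full grid after step 2:
  79/18 1123/240 1267/240 203/36
  923/240 43/10 23/5 1147/240
  143/36 913/240 319/80 13/3

Answer: 1267/240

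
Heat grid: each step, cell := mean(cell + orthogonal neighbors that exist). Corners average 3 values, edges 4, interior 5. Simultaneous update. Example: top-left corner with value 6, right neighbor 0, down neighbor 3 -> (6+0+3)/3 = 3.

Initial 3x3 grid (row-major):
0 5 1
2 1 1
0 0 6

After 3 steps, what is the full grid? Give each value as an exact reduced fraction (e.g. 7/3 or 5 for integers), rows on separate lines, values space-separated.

Answer: 1819/1080 26771/14400 571/270
6857/4800 5351/3000 29021/14400
1469/1080 7757/4800 1067/540

Derivation:
After step 1:
  7/3 7/4 7/3
  3/4 9/5 9/4
  2/3 7/4 7/3
After step 2:
  29/18 493/240 19/9
  111/80 83/50 523/240
  19/18 131/80 19/9
After step 3:
  1819/1080 26771/14400 571/270
  6857/4800 5351/3000 29021/14400
  1469/1080 7757/4800 1067/540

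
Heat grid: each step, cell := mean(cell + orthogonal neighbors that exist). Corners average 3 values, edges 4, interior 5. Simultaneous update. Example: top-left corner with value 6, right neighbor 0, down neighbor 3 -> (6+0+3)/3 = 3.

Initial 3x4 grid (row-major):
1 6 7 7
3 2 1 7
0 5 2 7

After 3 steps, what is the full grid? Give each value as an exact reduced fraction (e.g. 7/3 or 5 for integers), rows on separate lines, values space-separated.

After step 1:
  10/3 4 21/4 7
  3/2 17/5 19/5 11/2
  8/3 9/4 15/4 16/3
After step 2:
  53/18 959/240 401/80 71/12
  109/40 299/100 217/50 649/120
  77/36 181/60 227/60 175/36
After step 3:
  6959/2160 26897/7200 3853/800 1307/240
  6479/2400 6827/2000 25841/6000 36947/7200
  2837/1080 671/225 14401/3600 5059/1080

Answer: 6959/2160 26897/7200 3853/800 1307/240
6479/2400 6827/2000 25841/6000 36947/7200
2837/1080 671/225 14401/3600 5059/1080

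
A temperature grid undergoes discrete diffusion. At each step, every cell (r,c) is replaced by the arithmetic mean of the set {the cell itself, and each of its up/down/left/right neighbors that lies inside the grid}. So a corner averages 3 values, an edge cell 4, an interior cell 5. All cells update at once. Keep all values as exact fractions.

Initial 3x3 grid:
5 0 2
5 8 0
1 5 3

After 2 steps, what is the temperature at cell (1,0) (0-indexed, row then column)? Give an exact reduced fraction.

Answer: 307/80

Derivation:
Step 1: cell (1,0) = 19/4
Step 2: cell (1,0) = 307/80
Full grid after step 2:
  71/18 227/80 23/9
  307/80 98/25 611/240
  38/9 851/240 61/18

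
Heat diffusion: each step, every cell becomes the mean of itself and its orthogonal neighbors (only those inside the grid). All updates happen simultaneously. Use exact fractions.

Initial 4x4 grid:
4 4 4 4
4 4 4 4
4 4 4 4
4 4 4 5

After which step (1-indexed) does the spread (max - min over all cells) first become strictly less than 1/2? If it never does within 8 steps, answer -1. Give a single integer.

Step 1: max=13/3, min=4, spread=1/3
  -> spread < 1/2 first at step 1
Step 2: max=77/18, min=4, spread=5/18
Step 3: max=905/216, min=4, spread=41/216
Step 4: max=26963/6480, min=4, spread=1043/6480
Step 5: max=803153/194400, min=4, spread=25553/194400
Step 6: max=23999459/5832000, min=72079/18000, spread=645863/5832000
Step 7: max=717481691/174960000, min=480971/120000, spread=16225973/174960000
Step 8: max=21472677983/5248800000, min=216701/54000, spread=409340783/5248800000

Answer: 1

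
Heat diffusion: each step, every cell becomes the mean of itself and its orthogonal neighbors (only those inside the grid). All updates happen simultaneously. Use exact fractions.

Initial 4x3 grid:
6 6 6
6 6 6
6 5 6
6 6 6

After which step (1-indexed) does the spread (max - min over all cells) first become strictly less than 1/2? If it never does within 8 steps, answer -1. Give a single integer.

Step 1: max=6, min=23/4, spread=1/4
  -> spread < 1/2 first at step 1
Step 2: max=6, min=577/100, spread=23/100
Step 3: max=2387/400, min=27989/4800, spread=131/960
Step 4: max=42809/7200, min=252649/43200, spread=841/8640
Step 5: max=8546627/1440000, min=101137949/17280000, spread=56863/691200
Step 6: max=76770457/12960000, min=911585659/155520000, spread=386393/6220800
Step 7: max=30683641187/5184000000, min=364854276869/62208000000, spread=26795339/497664000
Step 8: max=1839153850333/311040000000, min=21911064285871/3732480000000, spread=254051069/5971968000

Answer: 1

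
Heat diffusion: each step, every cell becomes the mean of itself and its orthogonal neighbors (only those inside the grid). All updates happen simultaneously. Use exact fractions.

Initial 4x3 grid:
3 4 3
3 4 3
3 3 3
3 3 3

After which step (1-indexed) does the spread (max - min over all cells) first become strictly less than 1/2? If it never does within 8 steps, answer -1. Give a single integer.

Answer: 2

Derivation:
Step 1: max=7/2, min=3, spread=1/2
Step 2: max=407/120, min=3, spread=47/120
  -> spread < 1/2 first at step 2
Step 3: max=24181/7200, min=1217/400, spread=91/288
Step 4: max=1435199/432000, min=7373/2400, spread=108059/432000
Step 5: max=85623661/25920000, min=1482659/480000, spread=222403/1036800
Step 6: max=5106325799/1555200000, min=268560643/86400000, spread=10889369/62208000
Step 7: max=305080455541/93312000000, min=16184191537/5184000000, spread=110120063/746496000
Step 8: max=18233119516319/5598720000000, min=325005327161/103680000000, spread=5462654797/44789760000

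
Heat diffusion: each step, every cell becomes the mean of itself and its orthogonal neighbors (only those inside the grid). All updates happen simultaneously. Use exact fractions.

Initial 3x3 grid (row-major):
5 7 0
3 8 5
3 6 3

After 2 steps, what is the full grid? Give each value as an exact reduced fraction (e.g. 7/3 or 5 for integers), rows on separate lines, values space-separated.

After step 1:
  5 5 4
  19/4 29/5 4
  4 5 14/3
After step 2:
  59/12 99/20 13/3
  391/80 491/100 277/60
  55/12 73/15 41/9

Answer: 59/12 99/20 13/3
391/80 491/100 277/60
55/12 73/15 41/9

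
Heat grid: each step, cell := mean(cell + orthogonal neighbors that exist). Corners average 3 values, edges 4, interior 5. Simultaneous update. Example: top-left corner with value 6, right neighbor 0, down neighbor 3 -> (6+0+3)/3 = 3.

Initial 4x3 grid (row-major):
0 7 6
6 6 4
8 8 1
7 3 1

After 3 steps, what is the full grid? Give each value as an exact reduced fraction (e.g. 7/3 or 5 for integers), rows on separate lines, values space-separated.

Answer: 2813/540 23881/4800 5411/1080
38399/7200 10519/2000 33349/7200
13763/2400 29257/6000 31039/7200
244/45 68723/14400 4091/1080

Derivation:
After step 1:
  13/3 19/4 17/3
  5 31/5 17/4
  29/4 26/5 7/2
  6 19/4 5/3
After step 2:
  169/36 419/80 44/9
  1367/240 127/25 1177/240
  469/80 269/50 877/240
  6 1057/240 119/36
After step 3:
  2813/540 23881/4800 5411/1080
  38399/7200 10519/2000 33349/7200
  13763/2400 29257/6000 31039/7200
  244/45 68723/14400 4091/1080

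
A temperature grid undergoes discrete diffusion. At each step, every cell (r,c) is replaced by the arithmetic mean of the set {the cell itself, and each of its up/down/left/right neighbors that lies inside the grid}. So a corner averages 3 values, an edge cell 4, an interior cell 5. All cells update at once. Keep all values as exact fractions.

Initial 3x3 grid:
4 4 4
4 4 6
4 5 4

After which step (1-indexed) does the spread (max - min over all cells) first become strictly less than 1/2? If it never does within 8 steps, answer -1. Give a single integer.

Step 1: max=5, min=4, spread=1
Step 2: max=563/120, min=4, spread=83/120
Step 3: max=3317/720, min=3757/900, spread=173/400
  -> spread < 1/2 first at step 3
Step 4: max=194239/43200, min=7561/1800, spread=511/1728
Step 5: max=11597933/2592000, min=102401/24000, spread=4309/20736
Step 6: max=689463751/155520000, min=13891237/3240000, spread=36295/248832
Step 7: max=41209970597/9331200000, min=3354535831/777600000, spread=305773/2985984
Step 8: max=2462802670159/559872000000, min=33646575497/7776000000, spread=2575951/35831808

Answer: 3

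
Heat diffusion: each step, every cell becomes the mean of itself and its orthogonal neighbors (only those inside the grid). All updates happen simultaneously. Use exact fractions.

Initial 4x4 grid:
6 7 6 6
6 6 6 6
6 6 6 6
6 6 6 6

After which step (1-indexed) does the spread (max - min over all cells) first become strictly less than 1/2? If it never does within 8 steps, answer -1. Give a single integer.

Answer: 1

Derivation:
Step 1: max=19/3, min=6, spread=1/3
  -> spread < 1/2 first at step 1
Step 2: max=751/120, min=6, spread=31/120
Step 3: max=6691/1080, min=6, spread=211/1080
Step 4: max=664843/108000, min=6, spread=16843/108000
Step 5: max=5970643/972000, min=54079/9000, spread=130111/972000
Step 6: max=178602367/29160000, min=3247159/540000, spread=3255781/29160000
Step 7: max=5349153691/874800000, min=3251107/540000, spread=82360351/874800000
Step 8: max=160215316891/26244000000, min=585706441/97200000, spread=2074577821/26244000000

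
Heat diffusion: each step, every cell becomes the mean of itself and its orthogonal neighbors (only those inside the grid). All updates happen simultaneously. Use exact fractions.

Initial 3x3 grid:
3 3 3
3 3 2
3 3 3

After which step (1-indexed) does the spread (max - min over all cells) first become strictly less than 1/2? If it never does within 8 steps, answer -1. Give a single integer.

Step 1: max=3, min=8/3, spread=1/3
  -> spread < 1/2 first at step 1
Step 2: max=3, min=653/240, spread=67/240
Step 3: max=593/200, min=6043/2160, spread=1807/10800
Step 4: max=15839/5400, min=2434037/864000, spread=33401/288000
Step 5: max=1576609/540000, min=22098067/7776000, spread=3025513/38880000
Step 6: max=83644051/28800000, min=8866273133/3110400000, spread=53531/995328
Step 7: max=22536883949/7776000000, min=533839074151/186624000000, spread=450953/11943936
Step 8: max=2698351389481/933120000000, min=32083416439397/11197440000000, spread=3799043/143327232

Answer: 1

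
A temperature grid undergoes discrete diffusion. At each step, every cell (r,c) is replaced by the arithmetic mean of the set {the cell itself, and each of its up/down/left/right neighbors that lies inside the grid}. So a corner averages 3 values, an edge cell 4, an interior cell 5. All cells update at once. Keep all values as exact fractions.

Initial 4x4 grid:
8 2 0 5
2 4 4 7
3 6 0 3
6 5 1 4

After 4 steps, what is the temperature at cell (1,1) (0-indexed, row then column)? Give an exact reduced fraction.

Answer: 219161/60000

Derivation:
Step 1: cell (1,1) = 18/5
Step 2: cell (1,1) = 359/100
Step 3: cell (1,1) = 7283/2000
Step 4: cell (1,1) = 219161/60000
Full grid after step 4:
  81379/21600 261187/72000 50959/14400 38749/10800
  139351/36000 219161/60000 35077/10000 3361/960
  428933/108000 66877/18000 612001/180000 724273/216000
  26047/6480 100307/27000 22799/6750 208939/64800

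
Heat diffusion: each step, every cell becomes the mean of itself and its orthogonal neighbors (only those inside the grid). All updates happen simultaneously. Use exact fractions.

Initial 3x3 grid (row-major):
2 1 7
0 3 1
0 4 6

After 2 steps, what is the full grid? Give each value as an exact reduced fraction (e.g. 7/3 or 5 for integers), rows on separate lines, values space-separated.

Answer: 11/6 181/80 7/2
323/240 69/25 763/240
35/18 201/80 67/18

Derivation:
After step 1:
  1 13/4 3
  5/4 9/5 17/4
  4/3 13/4 11/3
After step 2:
  11/6 181/80 7/2
  323/240 69/25 763/240
  35/18 201/80 67/18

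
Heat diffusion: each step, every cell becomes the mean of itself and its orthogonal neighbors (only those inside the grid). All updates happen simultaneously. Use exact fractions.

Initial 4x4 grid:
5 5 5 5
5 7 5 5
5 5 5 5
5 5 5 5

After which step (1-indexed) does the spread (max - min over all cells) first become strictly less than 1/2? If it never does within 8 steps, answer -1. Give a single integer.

Step 1: max=11/2, min=5, spread=1/2
Step 2: max=136/25, min=5, spread=11/25
  -> spread < 1/2 first at step 2
Step 3: max=6367/1200, min=5, spread=367/1200
Step 4: max=28571/5400, min=1513/300, spread=1337/5400
Step 5: max=851669/162000, min=45469/9000, spread=33227/162000
Step 6: max=25514327/4860000, min=274049/54000, spread=849917/4860000
Step 7: max=762714347/145800000, min=4118533/810000, spread=21378407/145800000
Step 8: max=22836462371/4374000000, min=1238688343/243000000, spread=540072197/4374000000

Answer: 2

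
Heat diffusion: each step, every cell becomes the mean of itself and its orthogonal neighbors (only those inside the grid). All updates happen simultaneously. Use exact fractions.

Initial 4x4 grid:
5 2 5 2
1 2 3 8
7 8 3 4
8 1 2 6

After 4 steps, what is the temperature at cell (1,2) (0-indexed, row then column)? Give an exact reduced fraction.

Step 1: cell (1,2) = 21/5
Step 2: cell (1,2) = 373/100
Step 3: cell (1,2) = 2023/500
Step 4: cell (1,2) = 159/40
Full grid after step 4:
  235591/64800 390137/108000 46513/12000 2734/675
  853099/216000 705553/180000 159/40 151249/36000
  956219/216000 76829/18000 50147/12000 151057/36000
  150937/32400 958979/216000 303889/72000 90473/21600

Answer: 159/40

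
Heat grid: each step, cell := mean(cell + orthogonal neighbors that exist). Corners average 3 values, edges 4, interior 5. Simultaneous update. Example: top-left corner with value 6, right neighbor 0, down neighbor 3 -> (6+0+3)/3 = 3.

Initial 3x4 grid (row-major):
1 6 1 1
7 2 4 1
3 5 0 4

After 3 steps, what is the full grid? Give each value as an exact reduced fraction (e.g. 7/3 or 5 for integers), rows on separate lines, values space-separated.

After step 1:
  14/3 5/2 3 1
  13/4 24/5 8/5 5/2
  5 5/2 13/4 5/3
After step 2:
  125/36 449/120 81/40 13/6
  1063/240 293/100 303/100 203/120
  43/12 311/80 541/240 89/36
After step 3:
  8383/2160 1369/450 3289/1200 353/180
  51893/14400 10811/3000 14317/6000 16849/7200
  119/30 2531/800 20959/7200 4621/2160

Answer: 8383/2160 1369/450 3289/1200 353/180
51893/14400 10811/3000 14317/6000 16849/7200
119/30 2531/800 20959/7200 4621/2160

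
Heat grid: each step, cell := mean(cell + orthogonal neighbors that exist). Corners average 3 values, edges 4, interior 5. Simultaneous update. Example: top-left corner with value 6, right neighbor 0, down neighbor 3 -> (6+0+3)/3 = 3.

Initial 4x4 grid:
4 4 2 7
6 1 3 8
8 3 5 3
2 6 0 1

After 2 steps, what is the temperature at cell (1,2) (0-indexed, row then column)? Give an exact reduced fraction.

Answer: 77/20

Derivation:
Step 1: cell (1,2) = 19/5
Step 2: cell (1,2) = 77/20
Full grid after step 2:
  73/18 889/240 973/240 179/36
  527/120 193/50 77/20 569/120
  583/120 183/50 369/100 409/120
  77/18 941/240 593/240 103/36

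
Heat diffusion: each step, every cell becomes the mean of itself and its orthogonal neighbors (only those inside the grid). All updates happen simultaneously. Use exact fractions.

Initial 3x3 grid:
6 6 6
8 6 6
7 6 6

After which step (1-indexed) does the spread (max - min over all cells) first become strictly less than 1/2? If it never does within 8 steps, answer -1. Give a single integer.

Answer: 3

Derivation:
Step 1: max=7, min=6, spread=1
Step 2: max=1609/240, min=6, spread=169/240
Step 3: max=1187/180, min=7339/1200, spread=1723/3600
  -> spread < 1/2 first at step 3
Step 4: max=23383/3600, min=33287/5400, spread=143/432
Step 5: max=4182103/648000, min=74657/12000, spread=1205/5184
Step 6: max=249367741/38880000, min=121511683/19440000, spread=10151/62208
Step 7: max=1656658903/259200000, min=7321344751/1166400000, spread=85517/746496
Step 8: max=892052072069/139968000000, min=146799222949/23328000000, spread=720431/8957952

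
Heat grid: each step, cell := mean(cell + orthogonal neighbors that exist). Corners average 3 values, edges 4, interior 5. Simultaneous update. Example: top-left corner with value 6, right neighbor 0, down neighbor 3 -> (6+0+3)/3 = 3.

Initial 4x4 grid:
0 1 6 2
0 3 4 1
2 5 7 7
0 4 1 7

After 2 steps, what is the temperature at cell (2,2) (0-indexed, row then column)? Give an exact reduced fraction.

Step 1: cell (2,2) = 24/5
Step 2: cell (2,2) = 469/100
Full grid after step 2:
  49/36 521/240 259/80 13/4
  89/60 59/20 367/100 81/20
  23/10 317/100 469/100 47/10
  25/12 269/80 341/80 61/12

Answer: 469/100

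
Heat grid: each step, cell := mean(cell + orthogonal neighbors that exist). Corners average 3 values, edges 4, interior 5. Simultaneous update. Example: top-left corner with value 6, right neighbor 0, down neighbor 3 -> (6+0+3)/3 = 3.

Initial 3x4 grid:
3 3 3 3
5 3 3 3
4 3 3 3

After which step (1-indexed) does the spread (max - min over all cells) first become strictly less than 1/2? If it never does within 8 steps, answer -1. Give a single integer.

Answer: 4

Derivation:
Step 1: max=4, min=3, spread=1
Step 2: max=889/240, min=3, spread=169/240
Step 3: max=647/180, min=3, spread=107/180
Step 4: max=16769/4800, min=4547/1500, spread=11093/24000
  -> spread < 1/2 first at step 4
Step 5: max=8935129/2592000, min=330241/108000, spread=201869/518400
Step 6: max=529099471/155520000, min=66697573/21600000, spread=244384727/777600000
Step 7: max=10491395863/3110400000, min=604879243/194400000, spread=3614791/13824000
Step 8: max=1874261368751/559872000000, min=81203873921/25920000000, spread=601288460287/2799360000000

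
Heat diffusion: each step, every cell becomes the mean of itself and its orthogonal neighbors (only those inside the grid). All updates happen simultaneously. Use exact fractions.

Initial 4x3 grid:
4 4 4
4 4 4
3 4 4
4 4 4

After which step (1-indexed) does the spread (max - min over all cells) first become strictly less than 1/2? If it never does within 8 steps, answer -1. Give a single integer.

Answer: 1

Derivation:
Step 1: max=4, min=11/3, spread=1/3
  -> spread < 1/2 first at step 1
Step 2: max=4, min=449/120, spread=31/120
Step 3: max=4, min=4109/1080, spread=211/1080
Step 4: max=7153/1800, min=415103/108000, spread=14077/108000
Step 5: max=428317/108000, min=3747593/972000, spread=5363/48600
Step 6: max=237131/60000, min=112899191/29160000, spread=93859/1166400
Step 7: max=383463533/97200000, min=6788125519/1749600000, spread=4568723/69984000
Step 8: max=11482381111/2916000000, min=408123564371/104976000000, spread=8387449/167961600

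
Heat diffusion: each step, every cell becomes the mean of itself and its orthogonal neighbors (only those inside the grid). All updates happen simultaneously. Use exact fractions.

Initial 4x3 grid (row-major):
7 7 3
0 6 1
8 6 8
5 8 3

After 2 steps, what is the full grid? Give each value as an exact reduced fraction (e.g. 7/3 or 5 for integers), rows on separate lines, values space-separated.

After step 1:
  14/3 23/4 11/3
  21/4 4 9/2
  19/4 36/5 9/2
  7 11/2 19/3
After step 2:
  47/9 217/48 167/36
  14/3 267/50 25/6
  121/20 519/100 169/30
  23/4 781/120 49/9

Answer: 47/9 217/48 167/36
14/3 267/50 25/6
121/20 519/100 169/30
23/4 781/120 49/9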